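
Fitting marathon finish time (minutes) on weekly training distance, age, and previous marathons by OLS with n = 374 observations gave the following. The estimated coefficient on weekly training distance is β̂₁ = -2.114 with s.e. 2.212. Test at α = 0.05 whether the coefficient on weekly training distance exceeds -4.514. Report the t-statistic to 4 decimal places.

t = 1.0850

H₀: β₁ = -4.514 vs H₁: β₁ > -4.514.
t = (β̂₁ − β₁⁰)/SE = (-2.114 − (-4.514)) / 2.212 = 1.0850.
df = n − k − 1 = 374 − 3 − 1 = 370.
One-sided p ≈ 0.1393, which is ≥ 0.05, so fail to reject H₀.
The data do not give significant evidence that the true slope on weekly training distance exceeds -4.514 minutes per unit, holding the other predictors fixed.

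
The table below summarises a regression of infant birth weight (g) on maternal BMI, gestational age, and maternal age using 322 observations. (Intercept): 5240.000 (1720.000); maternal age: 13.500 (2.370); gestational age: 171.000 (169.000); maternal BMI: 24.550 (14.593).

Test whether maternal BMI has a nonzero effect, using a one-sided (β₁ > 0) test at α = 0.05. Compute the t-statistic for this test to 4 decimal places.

Read off: b = 24.550, SE = 14.593 for maternal BMI.
H₀: β₁ = 0 vs H₁: β₁ > 0.
t = 24.550 / 14.593 = 1.6823.
df = n − k − 1 = 322 − 3 − 1 = 318.
One-sided p ≈ 0.0467, which is < 0.05, so reject H₀.
There is evidence that the true slope on maternal BMI is positive, holding the other predictors fixed.

t = 1.6823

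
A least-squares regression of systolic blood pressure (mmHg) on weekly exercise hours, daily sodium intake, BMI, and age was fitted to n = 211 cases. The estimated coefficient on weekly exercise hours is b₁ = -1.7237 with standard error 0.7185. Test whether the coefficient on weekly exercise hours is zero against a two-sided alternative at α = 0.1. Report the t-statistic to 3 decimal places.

t = -2.399

H₀: β₁ = 0 vs H₁: β₁ ≠ 0.
t = (b₁ − β₁⁰)/SE = -1.7237 / 0.7185 = -2.399.
df = n − k − 1 = 211 − 4 − 1 = 206.
Two-sided p ≈ 0.0173, which is < 0.1, so reject H₀.
There is evidence that weekly exercise hours is associated with systolic blood pressure, holding the other predictors fixed.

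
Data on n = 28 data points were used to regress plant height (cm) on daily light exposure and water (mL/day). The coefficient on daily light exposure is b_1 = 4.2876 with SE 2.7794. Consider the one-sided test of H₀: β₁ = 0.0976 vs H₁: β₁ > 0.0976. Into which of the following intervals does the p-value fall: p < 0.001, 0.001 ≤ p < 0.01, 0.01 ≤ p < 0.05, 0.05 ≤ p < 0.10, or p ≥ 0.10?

t = (4.2876 − 0.0976) / 2.7794 = 1.508.
df = n − k − 1 = 28 − 2 − 1 = 25.
One-sided p = P(T_{25} > t) ≈ 0.0721.
So 0.05 ≤ p < 0.10.

0.05 ≤ p < 0.10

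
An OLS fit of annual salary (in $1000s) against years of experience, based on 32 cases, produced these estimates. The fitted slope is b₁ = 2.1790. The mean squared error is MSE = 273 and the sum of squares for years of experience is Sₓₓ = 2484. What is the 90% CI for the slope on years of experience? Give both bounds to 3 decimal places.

SE(b₁) = √(MSE/Sₓₓ) = √(273/2484) = 0.331517.
df = n − 2 = 30.
t* = t_{0.05, 30} = 1.697261.
Margin = t* × SE = 1.697261 × 0.331517 = 0.56267.
CI: 2.1790 ± 0.56267 → (1.616, 2.742).
With 90% confidence, each one-unit increase in years of experience is associated with a change of between 1.616 and 2.742 $1000s in annual salary.

(1.616, 2.742)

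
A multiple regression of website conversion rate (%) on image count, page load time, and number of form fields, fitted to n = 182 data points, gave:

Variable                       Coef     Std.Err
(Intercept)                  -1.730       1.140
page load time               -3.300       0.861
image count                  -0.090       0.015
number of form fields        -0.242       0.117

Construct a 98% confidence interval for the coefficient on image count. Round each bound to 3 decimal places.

(-0.125, -0.055)

Read off: b = -0.090, SE = 0.015 for image count.
df = n − k − 1 = 182 − 3 − 1 = 178.
t* = t_{0.01, 178} = 2.347479.
Margin = t* × SE = 2.347479 × 0.015 = 0.03521.
CI: -0.090 ± 0.03521 → (-0.125, -0.055).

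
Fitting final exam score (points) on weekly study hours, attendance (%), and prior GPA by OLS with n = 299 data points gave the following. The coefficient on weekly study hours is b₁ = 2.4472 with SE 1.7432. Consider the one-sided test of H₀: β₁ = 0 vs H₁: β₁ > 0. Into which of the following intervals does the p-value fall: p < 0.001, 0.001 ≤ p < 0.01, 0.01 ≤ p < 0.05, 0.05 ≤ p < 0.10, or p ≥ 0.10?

t = 2.4472 / 1.7432 = 1.404.
df = n − k − 1 = 299 − 3 − 1 = 295.
One-sided p = P(T_{295} > t) ≈ 0.0807.
So 0.05 ≤ p < 0.10.

0.05 ≤ p < 0.10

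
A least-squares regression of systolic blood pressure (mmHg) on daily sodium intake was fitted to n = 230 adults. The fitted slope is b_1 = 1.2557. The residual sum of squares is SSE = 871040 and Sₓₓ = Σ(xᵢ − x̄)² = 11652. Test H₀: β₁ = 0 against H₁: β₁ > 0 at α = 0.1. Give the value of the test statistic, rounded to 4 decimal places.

t = 2.1930

MSE = SSE/(n − 2) = 871040/228 = 3820.35.
SE(b_1) = √(MSE/Sₓₓ) = √(3820.35/11652) = 0.5726.
t = 1.2557 / 0.5726 = 2.1930.
df = n − 2 = 228.
One-sided p ≈ 0.0147, which is < 0.1, so reject H₀.
There is evidence that the true slope on daily sodium intake is positive.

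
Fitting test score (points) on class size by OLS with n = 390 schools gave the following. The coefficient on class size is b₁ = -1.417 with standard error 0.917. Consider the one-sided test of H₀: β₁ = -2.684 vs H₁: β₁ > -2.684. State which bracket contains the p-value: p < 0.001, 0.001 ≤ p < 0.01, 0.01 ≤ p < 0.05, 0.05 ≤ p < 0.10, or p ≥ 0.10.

t = (-1.417 − (-2.684)) / 0.917 = 1.382.
df = n − 2 = 390 − 2 = 388.
One-sided p = P(T_{388} > t) ≈ 0.0839.
So 0.05 ≤ p < 0.10.

0.05 ≤ p < 0.10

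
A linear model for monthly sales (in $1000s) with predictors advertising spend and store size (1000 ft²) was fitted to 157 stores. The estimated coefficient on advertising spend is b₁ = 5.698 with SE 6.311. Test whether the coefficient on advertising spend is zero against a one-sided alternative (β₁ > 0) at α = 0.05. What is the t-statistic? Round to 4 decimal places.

t = 0.9029

H₀: β₁ = 0 vs H₁: β₁ > 0.
t = (b₁ − β₁⁰)/SE = 5.698 / 6.311 = 0.9029.
df = n − k − 1 = 157 − 2 − 1 = 154.
One-sided p ≈ 0.1840, which is ≥ 0.05, so fail to reject H₀.
The data do not give significant evidence that the true slope on advertising spend is positive, holding the other predictors fixed.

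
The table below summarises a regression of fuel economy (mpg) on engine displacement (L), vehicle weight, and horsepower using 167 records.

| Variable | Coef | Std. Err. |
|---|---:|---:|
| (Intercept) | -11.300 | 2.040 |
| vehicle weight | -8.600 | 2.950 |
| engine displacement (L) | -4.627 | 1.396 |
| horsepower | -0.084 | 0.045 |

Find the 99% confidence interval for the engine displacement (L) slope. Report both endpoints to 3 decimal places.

(-8.265, -0.989)

Read off: b = -4.627, SE = 1.396 for engine displacement (L).
df = n − k − 1 = 167 − 3 − 1 = 163.
t* = t_{0.005, 163} = 2.606328.
Margin = t* × SE = 2.606328 × 1.396 = 3.63843.
CI: -4.627 ± 3.63843 → (-8.265, -0.989).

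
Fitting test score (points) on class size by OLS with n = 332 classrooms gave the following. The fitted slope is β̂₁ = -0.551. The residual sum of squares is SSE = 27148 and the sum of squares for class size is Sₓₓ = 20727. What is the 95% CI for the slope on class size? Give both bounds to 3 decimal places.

MSE = SSE/(n − 2) = 27148/330 = 82.2667.
SE(β̂₁) = √(MSE/Sₓₓ) = √(82.2667/20727) = 0.0630005.
df = n − 2 = 330.
t* = t_{0.025, 330} = 1.967179.
Margin = t* × SE = 1.967179 × 0.0630005 = 0.12393.
CI: -0.551 ± 0.12393 → (-0.675, -0.427).
With 95% confidence, each one-unit increase in class size is associated with a change of between -0.675 and -0.427 points in test score.

(-0.675, -0.427)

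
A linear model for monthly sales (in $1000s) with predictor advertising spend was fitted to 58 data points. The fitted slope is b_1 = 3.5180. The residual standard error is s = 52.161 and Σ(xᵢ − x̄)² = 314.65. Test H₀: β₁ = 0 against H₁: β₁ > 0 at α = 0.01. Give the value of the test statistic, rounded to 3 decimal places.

t = 1.196

SE(b_1) = s/√Sₓₓ = 52.161/√314.65 = 2.94057.
t = 3.5180 / 2.94057 = 1.196.
df = n − 2 = 56.
One-sided p ≈ 0.1183, which is ≥ 0.01, so fail to reject H₀.
The data do not give significant evidence that the true slope on advertising spend is positive.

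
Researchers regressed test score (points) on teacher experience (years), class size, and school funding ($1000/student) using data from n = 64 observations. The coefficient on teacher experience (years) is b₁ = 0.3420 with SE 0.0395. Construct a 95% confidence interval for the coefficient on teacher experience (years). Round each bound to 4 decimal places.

df = n − k − 1 = 64 − 3 − 1 = 60.
t* = t_{0.025, 60} = 2.000298.
Margin = t* × SE = 2.000298 × 0.0395 = 0.079012.
CI: 0.3420 ± 0.079012 → (0.2630, 0.4210).
With 95% confidence, each one-unit increase in teacher experience (years) is associated with a change of between 0.2630 and 0.4210 points in test score, holding the other predictors fixed.

(0.2630, 0.4210)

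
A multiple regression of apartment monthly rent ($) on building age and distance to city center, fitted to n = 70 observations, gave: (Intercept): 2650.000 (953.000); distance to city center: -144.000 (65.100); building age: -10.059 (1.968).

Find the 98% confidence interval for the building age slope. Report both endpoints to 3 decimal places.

Read off: b = -10.059, SE = 1.968 for building age.
df = n − k − 1 = 70 − 2 − 1 = 67.
t* = t_{0.01, 67} = 2.383302.
Margin = t* × SE = 2.383302 × 1.968 = 4.69034.
CI: -10.059 ± 4.69034 → (-14.749, -5.369).

(-14.749, -5.369)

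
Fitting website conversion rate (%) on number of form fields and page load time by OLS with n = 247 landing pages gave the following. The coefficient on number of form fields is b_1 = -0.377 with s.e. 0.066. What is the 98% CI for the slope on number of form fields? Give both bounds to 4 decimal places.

df = n − k − 1 = 247 − 2 − 1 = 244.
t* = t_{0.01, 244} = 2.341728.
Margin = t* × SE = 2.341728 × 0.066 = 0.154554.
CI: -0.377 ± 0.154554 → (-0.5316, -0.2224).
With 98% confidence, each one-unit increase in number of form fields is associated with a change of between -0.5316 and -0.2224 % in website conversion rate, holding the other predictors fixed.

(-0.5316, -0.2224)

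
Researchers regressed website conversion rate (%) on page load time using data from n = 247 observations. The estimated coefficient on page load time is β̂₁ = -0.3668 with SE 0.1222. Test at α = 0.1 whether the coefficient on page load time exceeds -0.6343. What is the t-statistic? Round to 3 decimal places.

t = 2.189

H₀: β₁ = -0.6343 vs H₁: β₁ > -0.6343.
t = (β̂₁ − β₁⁰)/SE = (-0.3668 − (-0.6343)) / 0.1222 = 2.189.
df = n − 2 = 247 − 2 = 245.
One-sided p ≈ 0.0148, which is < 0.1, so reject H₀.
There is evidence that the true slope on page load time exceeds -0.6343 % per unit.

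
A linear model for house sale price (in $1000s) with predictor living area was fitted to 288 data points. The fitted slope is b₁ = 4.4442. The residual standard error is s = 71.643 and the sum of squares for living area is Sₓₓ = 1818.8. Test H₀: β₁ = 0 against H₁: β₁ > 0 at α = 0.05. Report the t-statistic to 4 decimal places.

SE(b₁) = s/√Sₓₓ = 71.643/√1818.8 = 1.67989.
t = 4.4442 / 1.67989 = 2.6455.
df = n − 2 = 286.
One-sided p ≈ 0.0043, which is < 0.05, so reject H₀.
There is evidence that the true slope on living area is positive.

t = 2.6455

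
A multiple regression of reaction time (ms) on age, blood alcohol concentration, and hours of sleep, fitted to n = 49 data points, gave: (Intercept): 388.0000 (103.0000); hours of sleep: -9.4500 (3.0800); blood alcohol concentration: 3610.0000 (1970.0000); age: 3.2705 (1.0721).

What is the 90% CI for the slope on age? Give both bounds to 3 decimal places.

(1.470, 5.071)

Read off: b = 3.2705, SE = 1.0721 for age.
df = n − k − 1 = 49 − 3 − 1 = 45.
t* = t_{0.05, 45} = 1.679427.
Margin = t* × SE = 1.679427 × 1.0721 = 1.80051.
CI: 3.2705 ± 1.80051 → (1.470, 5.071).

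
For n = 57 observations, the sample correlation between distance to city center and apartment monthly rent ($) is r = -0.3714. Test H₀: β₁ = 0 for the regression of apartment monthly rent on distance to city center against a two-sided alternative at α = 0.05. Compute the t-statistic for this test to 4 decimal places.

t = r·√(n − 2)/√(1 − r²) = -0.3714·√55/√0.862062 = -2.9666.
df = n − 2 = 55.
Two-sided p ≈ 0.0044, which is < 0.05, so reject H₀.
There is evidence of a linear association between distance to city center and apartment monthly rent.

t = -2.9666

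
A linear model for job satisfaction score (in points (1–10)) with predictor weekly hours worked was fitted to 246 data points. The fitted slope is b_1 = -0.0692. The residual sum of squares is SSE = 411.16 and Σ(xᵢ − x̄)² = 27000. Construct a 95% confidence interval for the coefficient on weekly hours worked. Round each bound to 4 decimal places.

MSE = SSE/(n − 2) = 411.16/244 = 1.68508.
SE(b_1) = √(MSE/Sₓₓ) = √(1.68508/27000) = 0.00790003.
df = n − 2 = 244.
t* = t_{0.025, 244} = 1.969734.
Margin = t* × SE = 1.969734 × 0.00790003 = 0.015561.
CI: -0.0692 ± 0.015561 → (-0.0848, -0.0536).
With 95% confidence, each one-unit increase in weekly hours worked is associated with a change of between -0.0848 and -0.0536 points (1–10) in job satisfaction score.

(-0.0848, -0.0536)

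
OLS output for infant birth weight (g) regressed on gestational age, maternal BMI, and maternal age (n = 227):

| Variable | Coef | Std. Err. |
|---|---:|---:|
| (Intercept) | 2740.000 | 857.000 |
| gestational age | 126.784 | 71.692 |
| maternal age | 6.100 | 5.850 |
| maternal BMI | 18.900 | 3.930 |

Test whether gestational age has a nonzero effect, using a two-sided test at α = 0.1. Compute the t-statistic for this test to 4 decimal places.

t = 1.7685

Read off: b = 126.784, SE = 71.692 for gestational age.
H₀: β₁ = 0 vs H₁: β₁ ≠ 0.
t = 126.784 / 71.692 = 1.7685.
df = n − k − 1 = 227 − 3 − 1 = 223.
Two-sided p ≈ 0.0784, which is < 0.1, so reject H₀.
There is evidence that gestational age is associated with infant birth weight, holding the other predictors fixed.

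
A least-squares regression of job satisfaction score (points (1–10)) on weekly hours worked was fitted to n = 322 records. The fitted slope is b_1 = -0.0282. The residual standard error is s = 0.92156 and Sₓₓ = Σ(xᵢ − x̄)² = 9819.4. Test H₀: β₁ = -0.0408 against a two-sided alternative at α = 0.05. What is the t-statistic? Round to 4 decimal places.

SE(b_1) = s/√Sₓₓ = 0.92156/√9819.4 = 0.00929996.
t = (-0.0282 − (-0.0408)) / 0.00929996 = 1.3548.
df = n − 2 = 320.
Two-sided p ≈ 0.1764, which is ≥ 0.05, so fail to reject H₀.
The data are consistent with a true slope of -0.0408 points (1–10) per unit of weekly hours worked.

t = 1.3548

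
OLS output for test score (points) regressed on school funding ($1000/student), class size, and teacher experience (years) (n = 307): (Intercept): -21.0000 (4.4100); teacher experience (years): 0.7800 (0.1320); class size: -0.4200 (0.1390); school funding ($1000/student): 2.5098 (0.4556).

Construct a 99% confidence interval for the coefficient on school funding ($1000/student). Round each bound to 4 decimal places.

(1.3288, 3.6908)

Read off: b = 2.5098, SE = 0.4556 for school funding ($1000/student).
df = n − k − 1 = 307 − 3 − 1 = 303.
t* = t_{0.005, 303} = 2.592152.
Margin = t* × SE = 2.592152 × 0.4556 = 1.180985.
CI: 2.5098 ± 1.180985 → (1.3288, 3.6908).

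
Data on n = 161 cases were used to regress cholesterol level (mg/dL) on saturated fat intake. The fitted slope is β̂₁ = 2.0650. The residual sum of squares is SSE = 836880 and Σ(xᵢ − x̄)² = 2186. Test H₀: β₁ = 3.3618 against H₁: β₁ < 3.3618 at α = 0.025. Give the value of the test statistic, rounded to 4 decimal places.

MSE = SSE/(n − 2) = 836880/159 = 5263.4.
SE(β̂₁) = √(MSE/Sₓₓ) = √(5263.4/2186) = 1.5517.
t = (2.0650 − 3.3618) / 1.5517 = -0.8357.
df = n − 2 = 159.
One-sided p ≈ 0.2023, which is ≥ 0.025, so fail to reject H₀.
The data do not give significant evidence that the true slope on saturated fat intake is below 3.3618 mg/dL per unit.

t = -0.8357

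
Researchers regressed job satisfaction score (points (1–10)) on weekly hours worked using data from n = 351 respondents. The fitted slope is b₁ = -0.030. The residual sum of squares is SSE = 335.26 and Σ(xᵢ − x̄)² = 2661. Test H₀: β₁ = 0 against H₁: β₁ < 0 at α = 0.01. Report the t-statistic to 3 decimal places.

t = -1.579

MSE = SSE/(n − 2) = 335.26/349 = 0.96063.
SE(b₁) = √(MSE/Sₓₓ) = √(0.96063/2661) = 0.0190001.
t = -0.030 / 0.0190001 = -1.579.
df = n − 2 = 349.
One-sided p ≈ 0.0576, which is ≥ 0.01, so fail to reject H₀.
The data do not give significant evidence that the true slope on weekly hours worked is negative.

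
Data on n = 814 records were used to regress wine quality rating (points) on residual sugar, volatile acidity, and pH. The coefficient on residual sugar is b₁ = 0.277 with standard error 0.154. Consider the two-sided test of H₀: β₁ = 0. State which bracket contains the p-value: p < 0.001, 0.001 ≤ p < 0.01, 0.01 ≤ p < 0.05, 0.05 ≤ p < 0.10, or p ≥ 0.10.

t = 0.277 / 0.154 = 1.799.
df = n − k − 1 = 814 − 3 − 1 = 810.
Two-sided p = 2·P(T_{810} > |t|) ≈ 0.0724.
So 0.05 ≤ p < 0.10.

0.05 ≤ p < 0.10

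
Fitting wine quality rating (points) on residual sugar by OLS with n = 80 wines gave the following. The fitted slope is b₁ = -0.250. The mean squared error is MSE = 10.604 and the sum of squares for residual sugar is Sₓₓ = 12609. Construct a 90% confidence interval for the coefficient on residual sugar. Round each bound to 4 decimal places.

SE(b₁) = √(MSE/Sₓₓ) = √(10.604/12609) = 0.0289998.
df = n − 2 = 78.
t* = t_{0.05, 78} = 1.664625.
Margin = t* × SE = 1.664625 × 0.0289998 = 0.048274.
CI: -0.250 ± 0.048274 → (-0.2983, -0.2017).
With 90% confidence, each one-unit increase in residual sugar is associated with a change of between -0.2983 and -0.2017 points in wine quality rating.

(-0.2983, -0.2017)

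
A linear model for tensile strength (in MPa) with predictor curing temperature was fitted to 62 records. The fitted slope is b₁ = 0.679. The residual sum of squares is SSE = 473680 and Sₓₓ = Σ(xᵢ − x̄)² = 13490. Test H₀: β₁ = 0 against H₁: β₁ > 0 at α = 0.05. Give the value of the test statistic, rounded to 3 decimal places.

t = 0.888

MSE = SSE/(n − 2) = 473680/60 = 7894.67.
SE(b₁) = √(MSE/Sₓₓ) = √(7894.67/13490) = 0.764999.
t = 0.679 / 0.764999 = 0.888.
df = n − 2 = 60.
One-sided p ≈ 0.1892, which is ≥ 0.05, so fail to reject H₀.
The data do not give significant evidence that the true slope on curing temperature is positive.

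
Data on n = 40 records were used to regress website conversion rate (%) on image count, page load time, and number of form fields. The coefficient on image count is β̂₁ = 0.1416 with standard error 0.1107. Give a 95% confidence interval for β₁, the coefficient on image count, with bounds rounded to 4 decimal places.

(-0.0829, 0.3661)

df = n − k − 1 = 40 − 3 − 1 = 36.
t* = t_{0.025, 36} = 2.028094.
Margin = t* × SE = 2.028094 × 0.1107 = 0.224510.
CI: 0.1416 ± 0.224510 → (-0.0829, 0.3661).
With 95% confidence, each one-unit increase in image count is associated with a change of between -0.0829 and 0.3661 % in website conversion rate, holding the other predictors fixed.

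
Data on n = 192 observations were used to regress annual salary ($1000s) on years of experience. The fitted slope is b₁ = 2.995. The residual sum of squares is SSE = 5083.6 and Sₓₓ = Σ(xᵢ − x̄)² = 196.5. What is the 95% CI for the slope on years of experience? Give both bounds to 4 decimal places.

MSE = SSE/(n − 2) = 5083.6/190 = 26.7558.
SE(b₁) = √(MSE/Sₓₓ) = √(26.7558/196.5) = 0.369001.
df = n − 2 = 190.
t* = t_{0.025, 190} = 1.972528.
Margin = t* × SE = 1.972528 × 0.369001 = 0.727865.
CI: 2.995 ± 0.727865 → (2.2671, 3.7229).
With 95% confidence, each one-unit increase in years of experience is associated with a change of between 2.2671 and 3.7229 $1000s in annual salary.

(2.2671, 3.7229)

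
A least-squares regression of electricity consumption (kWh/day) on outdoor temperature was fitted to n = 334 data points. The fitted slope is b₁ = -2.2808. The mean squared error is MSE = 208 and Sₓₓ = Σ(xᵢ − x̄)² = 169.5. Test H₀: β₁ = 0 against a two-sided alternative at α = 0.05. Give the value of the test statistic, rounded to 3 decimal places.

SE(b₁) = √(MSE/Sₓₓ) = √(208/169.5) = 1.10776.
t = -2.2808 / 1.10776 = -2.059.
df = n − 2 = 332.
Two-sided p ≈ 0.0403, which is < 0.05, so reject H₀.
There is evidence that outdoor temperature is associated with electricity consumption.

t = -2.059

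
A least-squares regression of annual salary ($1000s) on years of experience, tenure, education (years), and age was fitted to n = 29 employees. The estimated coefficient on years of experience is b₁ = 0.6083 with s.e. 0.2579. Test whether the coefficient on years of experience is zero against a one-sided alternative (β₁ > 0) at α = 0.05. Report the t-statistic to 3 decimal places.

H₀: β₁ = 0 vs H₁: β₁ > 0.
t = (b₁ − β₁⁰)/SE = 0.6083 / 0.2579 = 2.359.
df = n − k − 1 = 29 − 4 − 1 = 24.
One-sided p ≈ 0.0134, which is < 0.05, so reject H₀.
There is evidence that the true slope on years of experience is positive, holding the other predictors fixed.

t = 2.359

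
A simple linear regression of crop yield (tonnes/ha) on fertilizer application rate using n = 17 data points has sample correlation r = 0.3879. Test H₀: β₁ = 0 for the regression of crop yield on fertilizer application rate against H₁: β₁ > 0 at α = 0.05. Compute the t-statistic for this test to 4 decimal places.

t = r·√(n − 2)/√(1 − r²) = 0.3879·√15/√0.849534 = 1.6300.
df = n − 2 = 15.
One-sided p ≈ 0.0620, which is ≥ 0.05, so fail to reject H₀.
The data do not give significant evidence of a linear association between fertilizer application rate and crop yield.

t = 1.6300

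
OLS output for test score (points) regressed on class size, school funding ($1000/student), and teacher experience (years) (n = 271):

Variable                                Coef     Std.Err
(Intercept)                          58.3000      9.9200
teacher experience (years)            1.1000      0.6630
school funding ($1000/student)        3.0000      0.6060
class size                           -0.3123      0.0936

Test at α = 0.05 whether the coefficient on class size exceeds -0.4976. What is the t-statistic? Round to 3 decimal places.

t = 1.980

Read off: b = -0.3123, SE = 0.0936 for class size.
H₀: β₁ = -0.4976 vs H₁: β₁ > -0.4976.
t = (-0.3123 − (-0.4976)) / 0.0936 = 1.980.
df = n − k − 1 = 271 − 3 − 1 = 267.
One-sided p ≈ 0.0244, which is < 0.05, so reject H₀.
There is evidence that the true slope on class size exceeds -0.4976 points per unit, holding the other predictors fixed.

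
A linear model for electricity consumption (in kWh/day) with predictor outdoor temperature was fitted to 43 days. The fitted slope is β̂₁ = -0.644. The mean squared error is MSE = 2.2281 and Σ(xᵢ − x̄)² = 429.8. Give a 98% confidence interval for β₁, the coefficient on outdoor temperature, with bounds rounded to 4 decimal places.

SE(β̂₁) = √(MSE/Sₓₓ) = √(2.2281/429.8) = 0.0720003.
df = n − 2 = 41.
t* = t_{0.01, 41} = 2.420803.
Margin = t* × SE = 2.420803 × 0.0720003 = 0.174298.
CI: -0.644 ± 0.174298 → (-0.8183, -0.4697).
With 98% confidence, each one-unit increase in outdoor temperature is associated with a change of between -0.8183 and -0.4697 kWh/day in electricity consumption.

(-0.8183, -0.4697)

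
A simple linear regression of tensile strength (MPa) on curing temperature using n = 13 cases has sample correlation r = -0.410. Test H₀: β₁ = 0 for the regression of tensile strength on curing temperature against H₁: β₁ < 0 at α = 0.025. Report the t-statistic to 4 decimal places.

t = r·√(n − 2)/√(1 − r²) = -0.410·√11/√0.8319 = -1.4909.
df = n − 2 = 11.
One-sided p ≈ 0.0820, which is ≥ 0.025, so fail to reject H₀.
The data do not give significant evidence of a linear association between curing temperature and tensile strength.

t = -1.4909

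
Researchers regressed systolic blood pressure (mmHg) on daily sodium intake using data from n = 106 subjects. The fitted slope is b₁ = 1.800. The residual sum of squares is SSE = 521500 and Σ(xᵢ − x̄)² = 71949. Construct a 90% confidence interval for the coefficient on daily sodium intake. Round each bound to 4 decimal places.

MSE = SSE/(n − 2) = 521500/104 = 5014.42.
SE(b₁) = √(MSE/Sₓₓ) = √(5014.42/71949) = 0.263996.
df = n − 2 = 104.
t* = t_{0.05, 104} = 1.659637.
Margin = t* × SE = 1.659637 × 0.263996 = 0.438138.
CI: 1.800 ± 0.438138 → (1.3619, 2.2381).
With 90% confidence, each one-unit increase in daily sodium intake is associated with a change of between 1.3619 and 2.2381 mmHg in systolic blood pressure.

(1.3619, 2.2381)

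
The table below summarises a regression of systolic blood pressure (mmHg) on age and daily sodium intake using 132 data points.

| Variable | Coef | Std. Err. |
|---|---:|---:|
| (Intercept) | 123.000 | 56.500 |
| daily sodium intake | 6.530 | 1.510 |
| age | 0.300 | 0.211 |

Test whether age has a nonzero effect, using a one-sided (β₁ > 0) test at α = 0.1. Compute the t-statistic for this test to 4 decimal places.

t = 1.4218

Read off: b = 0.300, SE = 0.211 for age.
H₀: β₁ = 0 vs H₁: β₁ > 0.
t = 0.300 / 0.211 = 1.4218.
df = n − k − 1 = 132 − 2 − 1 = 129.
One-sided p ≈ 0.0787, which is < 0.1, so reject H₀.
There is evidence that the true slope on age is positive, holding the other predictors fixed.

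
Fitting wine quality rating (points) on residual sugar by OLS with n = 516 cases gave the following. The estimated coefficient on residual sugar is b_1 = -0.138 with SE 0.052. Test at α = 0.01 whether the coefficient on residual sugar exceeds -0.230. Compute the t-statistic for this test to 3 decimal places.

H₀: β₁ = -0.230 vs H₁: β₁ > -0.230.
t = (b_1 − β₁⁰)/SE = (-0.138 − (-0.230)) / 0.052 = 1.769.
df = n − 2 = 516 − 2 = 514.
One-sided p ≈ 0.0387, which is ≥ 0.01, so fail to reject H₀.
The data do not give significant evidence that the true slope on residual sugar exceeds -0.230 points per unit.

t = 1.769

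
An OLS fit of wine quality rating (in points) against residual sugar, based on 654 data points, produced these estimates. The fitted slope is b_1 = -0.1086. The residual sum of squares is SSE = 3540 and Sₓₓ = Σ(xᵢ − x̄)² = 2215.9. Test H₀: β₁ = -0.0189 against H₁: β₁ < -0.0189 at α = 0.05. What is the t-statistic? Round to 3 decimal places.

MSE = SSE/(n − 2) = 3540/652 = 5.42945.
SE(b_1) = √(MSE/Sₓₓ) = √(5.42945/2215.9) = 0.0494997.
t = (-0.1086 − (-0.0189)) / 0.0494997 = -1.812.
df = n − 2 = 652.
One-sided p ≈ 0.0352, which is < 0.05, so reject H₀.
There is evidence that the true slope on residual sugar is below -0.0189 points per unit.

t = -1.812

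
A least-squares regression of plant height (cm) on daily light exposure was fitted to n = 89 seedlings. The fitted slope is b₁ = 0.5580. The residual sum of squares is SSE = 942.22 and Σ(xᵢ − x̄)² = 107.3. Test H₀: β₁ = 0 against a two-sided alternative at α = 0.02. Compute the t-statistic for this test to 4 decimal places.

MSE = SSE/(n − 2) = 942.22/87 = 10.8301.
SE(b₁) = √(MSE/Sₓₓ) = √(10.8301/107.3) = 0.3177.
t = 0.5580 / 0.3177 = 1.7564.
df = n − 2 = 87.
Two-sided p ≈ 0.0825, which is ≥ 0.02, so fail to reject H₀.
The data do not give significant evidence of an association between daily light exposure and plant height.

t = 1.7564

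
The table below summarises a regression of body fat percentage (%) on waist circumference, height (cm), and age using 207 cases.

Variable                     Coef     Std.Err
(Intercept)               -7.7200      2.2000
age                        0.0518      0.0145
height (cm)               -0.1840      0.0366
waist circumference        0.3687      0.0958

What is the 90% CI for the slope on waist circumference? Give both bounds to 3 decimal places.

Read off: b = 0.3687, SE = 0.0958 for waist circumference.
df = n − k − 1 = 207 − 3 − 1 = 203.
t* = t_{0.05, 203} = 1.652394.
Margin = t* × SE = 1.652394 × 0.0958 = 0.15830.
CI: 0.3687 ± 0.15830 → (0.210, 0.527).

(0.210, 0.527)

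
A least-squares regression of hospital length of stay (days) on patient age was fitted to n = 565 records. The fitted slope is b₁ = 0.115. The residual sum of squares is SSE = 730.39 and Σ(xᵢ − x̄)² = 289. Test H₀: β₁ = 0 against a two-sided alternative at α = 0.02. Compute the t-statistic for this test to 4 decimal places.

MSE = SSE/(n − 2) = 730.39/563 = 1.29732.
SE(b₁) = √(MSE/Sₓₓ) = √(1.29732/289) = 0.0669999.
t = 0.115 / 0.0669999 = 1.7164.
df = n − 2 = 563.
Two-sided p ≈ 0.0866, which is ≥ 0.02, so fail to reject H₀.
The data do not give significant evidence of an association between patient age and hospital length of stay.

t = 1.7164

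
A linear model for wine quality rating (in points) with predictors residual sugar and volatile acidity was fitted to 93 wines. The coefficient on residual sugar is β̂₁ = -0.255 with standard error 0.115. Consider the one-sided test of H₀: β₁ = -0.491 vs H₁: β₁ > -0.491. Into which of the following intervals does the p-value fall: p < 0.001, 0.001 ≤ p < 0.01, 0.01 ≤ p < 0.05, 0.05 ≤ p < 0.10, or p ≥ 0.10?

0.01 ≤ p < 0.05

t = (-0.255 − (-0.491)) / 0.115 = 2.052.
df = n − k − 1 = 93 − 2 − 1 = 90.
One-sided p = P(T_{90} > t) ≈ 0.0215.
So 0.01 ≤ p < 0.05.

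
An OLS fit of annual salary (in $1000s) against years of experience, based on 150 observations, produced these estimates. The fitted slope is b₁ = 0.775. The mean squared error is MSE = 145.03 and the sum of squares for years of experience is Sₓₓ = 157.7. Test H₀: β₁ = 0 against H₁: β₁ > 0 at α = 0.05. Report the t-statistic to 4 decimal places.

t = 0.8081

SE(b₁) = √(MSE/Sₓₓ) = √(145.03/157.7) = 0.958988.
t = 0.775 / 0.958988 = 0.8081.
df = n − 2 = 148.
One-sided p ≈ 0.2102, which is ≥ 0.05, so fail to reject H₀.
The data do not give significant evidence that the true slope on years of experience is positive.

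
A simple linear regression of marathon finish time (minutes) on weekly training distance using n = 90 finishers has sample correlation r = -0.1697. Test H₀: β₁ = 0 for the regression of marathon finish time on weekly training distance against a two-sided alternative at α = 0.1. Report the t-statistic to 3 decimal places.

t = r·√(n − 2)/√(1 − r²) = -0.1697·√88/√0.971202 = -1.615.
df = n − 2 = 88.
Two-sided p ≈ 0.1098, which is ≥ 0.1, so fail to reject H₀.
The data do not give significant evidence of a linear association between weekly training distance and marathon finish time.

t = -1.615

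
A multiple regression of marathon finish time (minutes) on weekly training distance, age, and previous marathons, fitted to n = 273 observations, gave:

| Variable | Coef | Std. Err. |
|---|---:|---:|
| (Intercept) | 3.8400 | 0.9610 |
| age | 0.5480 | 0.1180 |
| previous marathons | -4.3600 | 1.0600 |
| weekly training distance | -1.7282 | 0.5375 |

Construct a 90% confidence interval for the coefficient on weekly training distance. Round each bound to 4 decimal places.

(-2.6154, -0.8410)

Read off: b = -1.7282, SE = 0.5375 for weekly training distance.
df = n − k − 1 = 273 − 3 − 1 = 269.
t* = t_{0.05, 269} = 1.650538.
Margin = t* × SE = 1.650538 × 0.5375 = 0.887164.
CI: -1.7282 ± 0.887164 → (-2.6154, -0.8410).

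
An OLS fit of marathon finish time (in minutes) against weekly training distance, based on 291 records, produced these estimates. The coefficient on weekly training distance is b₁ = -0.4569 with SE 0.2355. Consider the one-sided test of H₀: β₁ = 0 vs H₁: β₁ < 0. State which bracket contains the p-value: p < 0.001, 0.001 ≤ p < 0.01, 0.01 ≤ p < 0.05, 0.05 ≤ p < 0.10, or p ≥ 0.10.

0.01 ≤ p < 0.05

t = -0.4569 / 0.2355 = -1.940.
df = n − 2 = 291 − 2 = 289.
One-sided p = P(T_{289} < t) ≈ 0.0267.
So 0.01 ≤ p < 0.05.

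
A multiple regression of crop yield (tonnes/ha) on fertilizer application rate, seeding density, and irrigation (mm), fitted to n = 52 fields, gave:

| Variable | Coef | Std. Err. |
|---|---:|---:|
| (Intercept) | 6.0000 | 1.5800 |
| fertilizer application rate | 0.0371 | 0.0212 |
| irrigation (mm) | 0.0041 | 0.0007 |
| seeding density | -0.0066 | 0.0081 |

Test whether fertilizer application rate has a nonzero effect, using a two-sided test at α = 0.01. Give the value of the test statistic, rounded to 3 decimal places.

Read off: b = 0.0371, SE = 0.0212 for fertilizer application rate.
H₀: β₁ = 0 vs H₁: β₁ ≠ 0.
t = 0.0371 / 0.0212 = 1.750.
df = n − k − 1 = 52 − 3 − 1 = 48.
Two-sided p ≈ 0.0865, which is ≥ 0.01, so fail to reject H₀.
The data do not give significant evidence of an association between fertilizer application rate and crop yield, after adjusting for the other predictors.

t = 1.750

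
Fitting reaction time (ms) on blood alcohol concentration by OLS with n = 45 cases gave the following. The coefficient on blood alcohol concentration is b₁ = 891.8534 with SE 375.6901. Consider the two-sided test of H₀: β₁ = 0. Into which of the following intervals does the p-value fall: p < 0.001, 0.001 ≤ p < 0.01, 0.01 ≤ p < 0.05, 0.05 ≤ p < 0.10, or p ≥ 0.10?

0.01 ≤ p < 0.05

t = 891.8534 / 375.6901 = 2.374.
df = n − 2 = 45 − 2 = 43.
Two-sided p = 2·P(T_{43} > |t|) ≈ 0.0221.
So 0.01 ≤ p < 0.05.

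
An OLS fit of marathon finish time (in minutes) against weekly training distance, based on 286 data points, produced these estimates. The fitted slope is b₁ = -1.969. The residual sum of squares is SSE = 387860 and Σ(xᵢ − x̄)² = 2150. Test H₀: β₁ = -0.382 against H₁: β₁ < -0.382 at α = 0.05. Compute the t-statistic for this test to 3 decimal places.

t = -1.991

MSE = SSE/(n − 2) = 387860/284 = 1365.7.
SE(b₁) = √(MSE/Sₓₓ) = √(1365.7/2150) = 0.797001.
t = (-1.969 − (-0.382)) / 0.797001 = -1.991.
df = n − 2 = 284.
One-sided p ≈ 0.0237, which is < 0.05, so reject H₀.
There is evidence that the true slope on weekly training distance is below -0.382 minutes per unit.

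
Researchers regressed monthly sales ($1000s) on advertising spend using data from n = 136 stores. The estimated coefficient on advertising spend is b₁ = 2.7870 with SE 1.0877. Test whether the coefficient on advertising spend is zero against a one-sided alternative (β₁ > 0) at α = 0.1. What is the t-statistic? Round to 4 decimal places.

t = 2.5623

H₀: β₁ = 0 vs H₁: β₁ > 0.
t = (b₁ − β₁⁰)/SE = 2.7870 / 1.0877 = 2.5623.
df = n − 2 = 136 − 2 = 134.
One-sided p ≈ 0.0058, which is < 0.1, so reject H₀.
There is evidence that the true slope on advertising spend is positive.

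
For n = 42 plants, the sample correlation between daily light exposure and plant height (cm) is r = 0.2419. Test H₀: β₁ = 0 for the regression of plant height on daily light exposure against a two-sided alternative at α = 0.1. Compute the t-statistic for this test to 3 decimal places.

t = 1.577

t = r·√(n − 2)/√(1 − r²) = 0.2419·√40/√0.941484 = 1.577.
df = n − 2 = 40.
Two-sided p ≈ 0.1227, which is ≥ 0.1, so fail to reject H₀.
The data do not give significant evidence of a linear association between daily light exposure and plant height.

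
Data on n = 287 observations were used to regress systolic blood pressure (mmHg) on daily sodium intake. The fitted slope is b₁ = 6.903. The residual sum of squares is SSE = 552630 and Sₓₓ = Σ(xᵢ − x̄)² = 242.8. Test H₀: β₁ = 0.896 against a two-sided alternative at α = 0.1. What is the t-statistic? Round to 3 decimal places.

MSE = SSE/(n − 2) = 552630/285 = 1939.05.
SE(b₁) = √(MSE/Sₓₓ) = √(1939.05/242.8) = 2.82599.
t = (6.903 − 0.896) / 2.82599 = 2.126.
df = n − 2 = 285.
Two-sided p ≈ 0.0344, which is < 0.1, so reject H₀.
There is evidence that the true slope on daily sodium intake differs from 0.896 mmHg per unit.

t = 2.126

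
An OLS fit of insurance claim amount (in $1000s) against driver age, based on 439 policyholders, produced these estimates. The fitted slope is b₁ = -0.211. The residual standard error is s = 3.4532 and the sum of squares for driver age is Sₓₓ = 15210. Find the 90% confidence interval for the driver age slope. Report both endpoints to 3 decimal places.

SE(b₁) = s/√Sₓₓ = 3.4532/√15210 = 0.0279999.
df = n − 2 = 437.
t* = t_{0.05, 437} = 1.648348.
Margin = t* × SE = 1.648348 × 0.0279999 = 0.04615.
CI: -0.211 ± 0.04615 → (-0.257, -0.165).
With 90% confidence, each one-unit increase in driver age is associated with a change of between -0.257 and -0.165 $1000s in insurance claim amount.

(-0.257, -0.165)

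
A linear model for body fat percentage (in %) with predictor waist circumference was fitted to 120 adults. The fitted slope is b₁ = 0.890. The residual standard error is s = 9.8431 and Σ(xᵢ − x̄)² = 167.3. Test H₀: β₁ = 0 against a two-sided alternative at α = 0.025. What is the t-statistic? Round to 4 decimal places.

t = 1.1695

SE(b₁) = s/√Sₓₓ = 9.8431/√167.3 = 0.760999.
t = 0.890 / 0.760999 = 1.1695.
df = n − 2 = 118.
Two-sided p ≈ 0.2446, which is ≥ 0.025, so fail to reject H₀.
The data do not give significant evidence of an association between waist circumference and body fat percentage.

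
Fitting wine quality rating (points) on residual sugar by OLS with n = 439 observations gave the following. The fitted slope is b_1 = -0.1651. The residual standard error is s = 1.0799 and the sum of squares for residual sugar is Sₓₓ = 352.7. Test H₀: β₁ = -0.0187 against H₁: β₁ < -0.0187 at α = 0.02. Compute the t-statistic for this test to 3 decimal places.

t = -2.546

SE(b_1) = s/√Sₓₓ = 1.0799/√352.7 = 0.0575017.
t = (-0.1651 − (-0.0187)) / 0.0575017 = -2.546.
df = n − 2 = 437.
One-sided p ≈ 0.0056, which is < 0.02, so reject H₀.
There is evidence that the true slope on residual sugar is below -0.0187 points per unit.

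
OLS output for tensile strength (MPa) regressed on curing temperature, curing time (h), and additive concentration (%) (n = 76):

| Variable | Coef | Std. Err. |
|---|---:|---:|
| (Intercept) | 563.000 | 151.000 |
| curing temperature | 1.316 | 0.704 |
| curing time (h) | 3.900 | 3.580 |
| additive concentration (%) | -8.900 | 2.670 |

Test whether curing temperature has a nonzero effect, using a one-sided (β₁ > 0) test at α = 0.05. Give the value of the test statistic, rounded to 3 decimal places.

Read off: b = 1.316, SE = 0.704 for curing temperature.
H₀: β₁ = 0 vs H₁: β₁ > 0.
t = 1.316 / 0.704 = 1.869.
df = n − k − 1 = 76 − 3 − 1 = 72.
One-sided p ≈ 0.0328, which is < 0.05, so reject H₀.
There is evidence that the true slope on curing temperature is positive, holding the other predictors fixed.

t = 1.869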